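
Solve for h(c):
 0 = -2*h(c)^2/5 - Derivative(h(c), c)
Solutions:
 h(c) = 5/(C1 + 2*c)


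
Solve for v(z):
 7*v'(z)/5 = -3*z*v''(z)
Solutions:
 v(z) = C1 + C2*z^(8/15)


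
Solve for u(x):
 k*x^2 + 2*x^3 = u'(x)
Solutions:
 u(x) = C1 + k*x^3/3 + x^4/2


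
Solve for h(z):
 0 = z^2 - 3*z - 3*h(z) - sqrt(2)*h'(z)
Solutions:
 h(z) = C1*exp(-3*sqrt(2)*z/2) + z^2/3 - z - 2*sqrt(2)*z/9 + 4/27 + sqrt(2)/3


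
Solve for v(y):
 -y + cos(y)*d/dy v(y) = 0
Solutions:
 v(y) = C1 + Integral(y/cos(y), y)


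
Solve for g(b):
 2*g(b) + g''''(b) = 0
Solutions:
 g(b) = (C1*sin(2^(3/4)*b/2) + C2*cos(2^(3/4)*b/2))*exp(-2^(3/4)*b/2) + (C3*sin(2^(3/4)*b/2) + C4*cos(2^(3/4)*b/2))*exp(2^(3/4)*b/2)


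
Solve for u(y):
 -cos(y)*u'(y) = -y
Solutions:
 u(y) = C1 + Integral(y/cos(y), y)


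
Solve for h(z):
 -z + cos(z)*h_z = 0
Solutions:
 h(z) = C1 + Integral(z/cos(z), z)


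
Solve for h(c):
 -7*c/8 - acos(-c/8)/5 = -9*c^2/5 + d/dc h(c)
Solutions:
 h(c) = C1 + 3*c^3/5 - 7*c^2/16 - c*acos(-c/8)/5 - sqrt(64 - c^2)/5


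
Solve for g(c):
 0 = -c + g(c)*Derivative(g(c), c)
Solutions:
 g(c) = -sqrt(C1 + c^2)
 g(c) = sqrt(C1 + c^2)


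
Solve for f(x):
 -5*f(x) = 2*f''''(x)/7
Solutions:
 f(x) = (C1*sin(70^(1/4)*x/2) + C2*cos(70^(1/4)*x/2))*exp(-70^(1/4)*x/2) + (C3*sin(70^(1/4)*x/2) + C4*cos(70^(1/4)*x/2))*exp(70^(1/4)*x/2)


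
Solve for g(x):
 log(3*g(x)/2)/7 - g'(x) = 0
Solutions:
 7*Integral(1/(-log(_y) - log(3) + log(2)), (_y, g(x))) = C1 - x


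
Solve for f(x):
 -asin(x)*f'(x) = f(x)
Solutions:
 f(x) = C1*exp(-Integral(1/asin(x), x))


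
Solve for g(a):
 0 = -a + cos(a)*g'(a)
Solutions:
 g(a) = C1 + Integral(a/cos(a), a)


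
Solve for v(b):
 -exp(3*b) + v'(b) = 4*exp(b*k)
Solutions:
 v(b) = C1 + exp(3*b)/3 + 4*exp(b*k)/k


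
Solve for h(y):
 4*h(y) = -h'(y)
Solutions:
 h(y) = C1*exp(-4*y)


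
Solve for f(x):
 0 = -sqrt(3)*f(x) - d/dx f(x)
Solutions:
 f(x) = C1*exp(-sqrt(3)*x)


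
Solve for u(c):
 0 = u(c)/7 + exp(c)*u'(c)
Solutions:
 u(c) = C1*exp(exp(-c)/7)


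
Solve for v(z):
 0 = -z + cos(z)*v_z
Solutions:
 v(z) = C1 + Integral(z/cos(z), z)


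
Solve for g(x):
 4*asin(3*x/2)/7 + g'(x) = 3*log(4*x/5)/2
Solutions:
 g(x) = C1 + 3*x*log(x)/2 - 4*x*asin(3*x/2)/7 - 3*x*log(5)/2 - 3*x/2 + 3*x*log(2) - 4*sqrt(4 - 9*x^2)/21


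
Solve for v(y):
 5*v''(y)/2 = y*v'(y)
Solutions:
 v(y) = C1 + C2*erfi(sqrt(5)*y/5)


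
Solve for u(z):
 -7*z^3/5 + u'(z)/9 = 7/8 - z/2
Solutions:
 u(z) = C1 + 63*z^4/20 - 9*z^2/4 + 63*z/8


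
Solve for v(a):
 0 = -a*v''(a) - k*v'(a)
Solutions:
 v(a) = C1 + a^(1 - re(k))*(C2*sin(log(a)*Abs(im(k))) + C3*cos(log(a)*im(k)))


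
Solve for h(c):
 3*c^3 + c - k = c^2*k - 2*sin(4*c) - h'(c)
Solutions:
 h(c) = C1 - 3*c^4/4 + c^3*k/3 - c^2/2 + c*k + cos(4*c)/2


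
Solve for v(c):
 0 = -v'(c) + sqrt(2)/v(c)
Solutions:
 v(c) = -sqrt(C1 + 2*sqrt(2)*c)
 v(c) = sqrt(C1 + 2*sqrt(2)*c)


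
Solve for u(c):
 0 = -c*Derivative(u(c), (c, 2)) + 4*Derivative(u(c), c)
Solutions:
 u(c) = C1 + C2*c^5


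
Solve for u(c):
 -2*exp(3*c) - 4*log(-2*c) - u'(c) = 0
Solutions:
 u(c) = C1 - 4*c*log(-c) + 4*c*(1 - log(2)) - 2*exp(3*c)/3


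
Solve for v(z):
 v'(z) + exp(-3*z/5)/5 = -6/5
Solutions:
 v(z) = C1 - 6*z/5 + exp(-3*z/5)/3


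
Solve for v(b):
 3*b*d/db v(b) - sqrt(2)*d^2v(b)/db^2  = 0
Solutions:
 v(b) = C1 + C2*erfi(2^(1/4)*sqrt(3)*b/2)


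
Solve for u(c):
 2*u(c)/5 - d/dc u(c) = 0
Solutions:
 u(c) = C1*exp(2*c/5)


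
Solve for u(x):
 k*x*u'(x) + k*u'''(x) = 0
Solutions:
 u(x) = C1 + Integral(C2*airyai(-x) + C3*airybi(-x), x)


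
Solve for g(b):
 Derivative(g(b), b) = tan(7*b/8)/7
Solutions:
 g(b) = C1 - 8*log(cos(7*b/8))/49


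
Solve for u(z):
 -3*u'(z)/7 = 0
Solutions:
 u(z) = C1


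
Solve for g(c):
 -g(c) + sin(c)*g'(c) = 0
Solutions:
 g(c) = C1*sqrt(cos(c) - 1)/sqrt(cos(c) + 1)


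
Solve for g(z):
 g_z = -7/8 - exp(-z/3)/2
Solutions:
 g(z) = C1 - 7*z/8 + 3*exp(-z/3)/2


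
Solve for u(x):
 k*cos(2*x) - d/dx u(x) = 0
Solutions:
 u(x) = C1 + k*sin(2*x)/2


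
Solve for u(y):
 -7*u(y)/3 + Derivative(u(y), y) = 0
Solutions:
 u(y) = C1*exp(7*y/3)


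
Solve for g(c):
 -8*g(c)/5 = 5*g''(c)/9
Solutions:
 g(c) = C1*sin(6*sqrt(2)*c/5) + C2*cos(6*sqrt(2)*c/5)


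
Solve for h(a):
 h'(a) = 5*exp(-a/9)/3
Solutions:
 h(a) = C1 - 15*exp(-a/9)


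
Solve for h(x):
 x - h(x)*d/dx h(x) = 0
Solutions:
 h(x) = -sqrt(C1 + x^2)
 h(x) = sqrt(C1 + x^2)


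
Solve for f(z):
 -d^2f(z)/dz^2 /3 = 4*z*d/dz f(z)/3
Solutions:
 f(z) = C1 + C2*erf(sqrt(2)*z)


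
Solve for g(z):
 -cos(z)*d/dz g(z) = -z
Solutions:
 g(z) = C1 + Integral(z/cos(z), z)


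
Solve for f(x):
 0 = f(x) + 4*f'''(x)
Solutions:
 f(x) = C3*exp(-2^(1/3)*x/2) + (C1*sin(2^(1/3)*sqrt(3)*x/4) + C2*cos(2^(1/3)*sqrt(3)*x/4))*exp(2^(1/3)*x/4)


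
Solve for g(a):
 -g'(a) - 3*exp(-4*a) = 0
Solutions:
 g(a) = C1 + 3*exp(-4*a)/4


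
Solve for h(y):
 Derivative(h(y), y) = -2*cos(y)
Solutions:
 h(y) = C1 - 2*sin(y)


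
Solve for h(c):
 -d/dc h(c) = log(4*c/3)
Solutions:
 h(c) = C1 - c*log(c) + c*log(3/4) + c


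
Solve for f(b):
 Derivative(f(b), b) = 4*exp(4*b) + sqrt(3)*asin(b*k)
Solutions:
 f(b) = C1 + sqrt(3)*Piecewise((b*asin(b*k) + sqrt(-b^2*k^2 + 1)/k, Ne(k, 0)), (0, True)) + exp(4*b)


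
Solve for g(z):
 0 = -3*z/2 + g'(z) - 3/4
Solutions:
 g(z) = C1 + 3*z^2/4 + 3*z/4


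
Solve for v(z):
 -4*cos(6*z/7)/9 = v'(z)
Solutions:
 v(z) = C1 - 14*sin(6*z/7)/27


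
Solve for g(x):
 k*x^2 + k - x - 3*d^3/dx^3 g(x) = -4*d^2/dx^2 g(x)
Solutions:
 g(x) = C1 + C2*x + C3*exp(4*x/3) - k*x^4/48 + x^3*(2 - 3*k)/48 + x^2*(6 - 17*k)/64


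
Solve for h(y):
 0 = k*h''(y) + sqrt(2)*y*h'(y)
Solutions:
 h(y) = C1 + C2*sqrt(k)*erf(2^(3/4)*y*sqrt(1/k)/2)


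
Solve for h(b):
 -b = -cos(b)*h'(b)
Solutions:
 h(b) = C1 + Integral(b/cos(b), b)


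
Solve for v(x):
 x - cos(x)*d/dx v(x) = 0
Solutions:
 v(x) = C1 + Integral(x/cos(x), x)


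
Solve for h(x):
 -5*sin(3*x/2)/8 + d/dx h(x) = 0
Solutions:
 h(x) = C1 - 5*cos(3*x/2)/12


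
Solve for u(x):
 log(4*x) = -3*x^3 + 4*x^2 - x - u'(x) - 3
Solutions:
 u(x) = C1 - 3*x^4/4 + 4*x^3/3 - x^2/2 - x*log(x) - 2*x - x*log(4)


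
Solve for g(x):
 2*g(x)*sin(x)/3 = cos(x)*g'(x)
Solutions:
 g(x) = C1/cos(x)^(2/3)


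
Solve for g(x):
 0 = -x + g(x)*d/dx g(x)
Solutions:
 g(x) = -sqrt(C1 + x^2)
 g(x) = sqrt(C1 + x^2)


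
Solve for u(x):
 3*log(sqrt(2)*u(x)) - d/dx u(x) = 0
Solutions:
 -2*Integral(1/(2*log(_y) + log(2)), (_y, u(x)))/3 = C1 - x


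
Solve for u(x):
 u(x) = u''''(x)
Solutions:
 u(x) = C1*exp(-x) + C2*exp(x) + C3*sin(x) + C4*cos(x)


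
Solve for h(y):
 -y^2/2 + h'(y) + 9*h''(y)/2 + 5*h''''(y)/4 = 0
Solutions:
 h(y) = C1 + C2*exp(-10^(1/3)*y*(-(5 + sqrt(295))^(1/3) + 3*10^(1/3)/(5 + sqrt(295))^(1/3))/10)*sin(10^(1/3)*sqrt(3)*y*(3*10^(1/3)/(5 + sqrt(295))^(1/3) + (5 + sqrt(295))^(1/3))/10) + C3*exp(-10^(1/3)*y*(-(5 + sqrt(295))^(1/3) + 3*10^(1/3)/(5 + sqrt(295))^(1/3))/10)*cos(10^(1/3)*sqrt(3)*y*(3*10^(1/3)/(5 + sqrt(295))^(1/3) + (5 + sqrt(295))^(1/3))/10) + C4*exp(10^(1/3)*y*(-(5 + sqrt(295))^(1/3) + 3*10^(1/3)/(5 + sqrt(295))^(1/3))/5) + y^3/6 - 9*y^2/4 + 81*y/4


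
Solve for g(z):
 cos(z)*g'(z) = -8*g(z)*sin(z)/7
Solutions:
 g(z) = C1*cos(z)^(8/7)


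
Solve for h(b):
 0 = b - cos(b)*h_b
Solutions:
 h(b) = C1 + Integral(b/cos(b), b)


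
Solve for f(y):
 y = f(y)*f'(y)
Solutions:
 f(y) = -sqrt(C1 + y^2)
 f(y) = sqrt(C1 + y^2)


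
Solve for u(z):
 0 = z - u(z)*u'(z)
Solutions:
 u(z) = -sqrt(C1 + z^2)
 u(z) = sqrt(C1 + z^2)


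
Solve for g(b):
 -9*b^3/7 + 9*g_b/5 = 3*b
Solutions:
 g(b) = C1 + 5*b^4/28 + 5*b^2/6


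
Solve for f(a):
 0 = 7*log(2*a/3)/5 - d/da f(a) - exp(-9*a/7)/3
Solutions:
 f(a) = C1 + 7*a*log(a)/5 + 7*a*(-log(3) - 1 + log(2))/5 + 7*exp(-9*a/7)/27


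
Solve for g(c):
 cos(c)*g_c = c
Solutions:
 g(c) = C1 + Integral(c/cos(c), c)


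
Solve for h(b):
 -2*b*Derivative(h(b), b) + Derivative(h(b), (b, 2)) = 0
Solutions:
 h(b) = C1 + C2*erfi(b)


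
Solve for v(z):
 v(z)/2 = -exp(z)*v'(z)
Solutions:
 v(z) = C1*exp(exp(-z)/2)


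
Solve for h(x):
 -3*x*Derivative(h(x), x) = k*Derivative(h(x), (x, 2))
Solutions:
 h(x) = C1 + C2*sqrt(k)*erf(sqrt(6)*x*sqrt(1/k)/2)


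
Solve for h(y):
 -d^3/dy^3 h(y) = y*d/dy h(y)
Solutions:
 h(y) = C1 + Integral(C2*airyai(-y) + C3*airybi(-y), y)


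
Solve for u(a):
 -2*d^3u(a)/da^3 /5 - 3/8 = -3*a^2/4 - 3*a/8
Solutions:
 u(a) = C1 + C2*a + C3*a^2 + a^5/32 + 5*a^4/128 - 5*a^3/32


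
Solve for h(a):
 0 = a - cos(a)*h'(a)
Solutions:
 h(a) = C1 + Integral(a/cos(a), a)


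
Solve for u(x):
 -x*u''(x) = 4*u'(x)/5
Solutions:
 u(x) = C1 + C2*x^(1/5)


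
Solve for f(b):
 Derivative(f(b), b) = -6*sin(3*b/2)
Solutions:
 f(b) = C1 + 4*cos(3*b/2)


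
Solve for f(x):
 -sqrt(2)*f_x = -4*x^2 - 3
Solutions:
 f(x) = C1 + 2*sqrt(2)*x^3/3 + 3*sqrt(2)*x/2


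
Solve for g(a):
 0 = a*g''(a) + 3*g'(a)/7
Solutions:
 g(a) = C1 + C2*a^(4/7)


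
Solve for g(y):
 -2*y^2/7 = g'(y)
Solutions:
 g(y) = C1 - 2*y^3/21


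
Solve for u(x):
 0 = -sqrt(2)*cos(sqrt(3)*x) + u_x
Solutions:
 u(x) = C1 + sqrt(6)*sin(sqrt(3)*x)/3


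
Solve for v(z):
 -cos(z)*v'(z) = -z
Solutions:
 v(z) = C1 + Integral(z/cos(z), z)


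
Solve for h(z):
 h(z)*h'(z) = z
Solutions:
 h(z) = -sqrt(C1 + z^2)
 h(z) = sqrt(C1 + z^2)


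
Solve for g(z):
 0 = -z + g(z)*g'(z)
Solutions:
 g(z) = -sqrt(C1 + z^2)
 g(z) = sqrt(C1 + z^2)


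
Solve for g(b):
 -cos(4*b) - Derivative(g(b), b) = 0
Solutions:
 g(b) = C1 - sin(4*b)/4


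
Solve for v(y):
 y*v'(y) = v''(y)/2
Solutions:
 v(y) = C1 + C2*erfi(y)


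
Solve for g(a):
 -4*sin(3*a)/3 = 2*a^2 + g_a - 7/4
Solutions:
 g(a) = C1 - 2*a^3/3 + 7*a/4 + 4*cos(3*a)/9


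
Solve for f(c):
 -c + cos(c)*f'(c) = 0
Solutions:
 f(c) = C1 + Integral(c/cos(c), c)


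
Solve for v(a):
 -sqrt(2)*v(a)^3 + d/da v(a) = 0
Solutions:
 v(a) = -sqrt(2)*sqrt(-1/(C1 + sqrt(2)*a))/2
 v(a) = sqrt(2)*sqrt(-1/(C1 + sqrt(2)*a))/2


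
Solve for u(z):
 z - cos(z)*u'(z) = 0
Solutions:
 u(z) = C1 + Integral(z/cos(z), z)


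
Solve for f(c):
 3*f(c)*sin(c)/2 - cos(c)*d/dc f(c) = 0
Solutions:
 f(c) = C1/cos(c)^(3/2)


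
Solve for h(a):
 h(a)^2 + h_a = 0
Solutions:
 h(a) = 1/(C1 + a)


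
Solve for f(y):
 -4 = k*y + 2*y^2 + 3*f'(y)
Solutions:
 f(y) = C1 - k*y^2/6 - 2*y^3/9 - 4*y/3


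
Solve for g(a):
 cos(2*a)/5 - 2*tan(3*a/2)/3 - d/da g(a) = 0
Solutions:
 g(a) = C1 + 4*log(cos(3*a/2))/9 + sin(2*a)/10


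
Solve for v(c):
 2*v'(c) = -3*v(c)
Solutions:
 v(c) = C1*exp(-3*c/2)


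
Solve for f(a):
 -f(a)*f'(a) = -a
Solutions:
 f(a) = -sqrt(C1 + a^2)
 f(a) = sqrt(C1 + a^2)


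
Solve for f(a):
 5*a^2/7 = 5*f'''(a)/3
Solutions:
 f(a) = C1 + C2*a + C3*a^2 + a^5/140


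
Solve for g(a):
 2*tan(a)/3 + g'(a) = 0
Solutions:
 g(a) = C1 + 2*log(cos(a))/3


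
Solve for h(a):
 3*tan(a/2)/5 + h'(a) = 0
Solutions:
 h(a) = C1 + 6*log(cos(a/2))/5


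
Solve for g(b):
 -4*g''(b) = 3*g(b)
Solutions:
 g(b) = C1*sin(sqrt(3)*b/2) + C2*cos(sqrt(3)*b/2)


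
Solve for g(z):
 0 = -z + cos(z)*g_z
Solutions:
 g(z) = C1 + Integral(z/cos(z), z)


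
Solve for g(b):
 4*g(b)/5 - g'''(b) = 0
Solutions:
 g(b) = C3*exp(10^(2/3)*b/5) + (C1*sin(10^(2/3)*sqrt(3)*b/10) + C2*cos(10^(2/3)*sqrt(3)*b/10))*exp(-10^(2/3)*b/10)


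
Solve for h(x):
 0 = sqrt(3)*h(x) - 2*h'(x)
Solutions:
 h(x) = C1*exp(sqrt(3)*x/2)


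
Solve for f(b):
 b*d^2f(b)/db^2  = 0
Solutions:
 f(b) = C1 + C2*b


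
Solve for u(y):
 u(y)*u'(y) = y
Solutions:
 u(y) = -sqrt(C1 + y^2)
 u(y) = sqrt(C1 + y^2)


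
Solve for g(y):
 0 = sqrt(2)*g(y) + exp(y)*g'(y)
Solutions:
 g(y) = C1*exp(sqrt(2)*exp(-y))


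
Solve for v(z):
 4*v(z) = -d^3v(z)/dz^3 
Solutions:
 v(z) = C3*exp(-2^(2/3)*z) + (C1*sin(2^(2/3)*sqrt(3)*z/2) + C2*cos(2^(2/3)*sqrt(3)*z/2))*exp(2^(2/3)*z/2)


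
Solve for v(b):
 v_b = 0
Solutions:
 v(b) = C1


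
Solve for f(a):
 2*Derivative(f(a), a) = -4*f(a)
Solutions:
 f(a) = C1*exp(-2*a)


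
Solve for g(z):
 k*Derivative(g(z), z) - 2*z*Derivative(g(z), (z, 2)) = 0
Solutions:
 g(z) = C1 + z^(re(k)/2 + 1)*(C2*sin(log(z)*Abs(im(k))/2) + C3*cos(log(z)*im(k)/2))


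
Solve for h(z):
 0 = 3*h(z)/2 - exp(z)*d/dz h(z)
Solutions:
 h(z) = C1*exp(-3*exp(-z)/2)


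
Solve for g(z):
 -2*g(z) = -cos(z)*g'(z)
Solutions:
 g(z) = C1*(sin(z) + 1)/(sin(z) - 1)


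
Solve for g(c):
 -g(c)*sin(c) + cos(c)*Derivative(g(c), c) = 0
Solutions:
 g(c) = C1/cos(c)


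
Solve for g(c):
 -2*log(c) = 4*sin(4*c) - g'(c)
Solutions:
 g(c) = C1 + 2*c*log(c) - 2*c - cos(4*c)


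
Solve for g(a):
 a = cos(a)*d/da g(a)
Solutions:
 g(a) = C1 + Integral(a/cos(a), a)


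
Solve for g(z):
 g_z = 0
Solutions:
 g(z) = C1


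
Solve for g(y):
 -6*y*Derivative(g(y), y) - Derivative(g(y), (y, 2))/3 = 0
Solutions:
 g(y) = C1 + C2*erf(3*y)


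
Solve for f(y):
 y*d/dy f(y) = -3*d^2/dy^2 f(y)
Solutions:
 f(y) = C1 + C2*erf(sqrt(6)*y/6)


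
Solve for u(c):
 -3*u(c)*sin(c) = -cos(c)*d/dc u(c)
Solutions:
 u(c) = C1/cos(c)^3


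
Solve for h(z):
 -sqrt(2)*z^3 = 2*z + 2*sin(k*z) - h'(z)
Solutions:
 h(z) = C1 + sqrt(2)*z^4/4 + z^2 - 2*cos(k*z)/k


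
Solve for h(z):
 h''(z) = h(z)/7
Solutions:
 h(z) = C1*exp(-sqrt(7)*z/7) + C2*exp(sqrt(7)*z/7)


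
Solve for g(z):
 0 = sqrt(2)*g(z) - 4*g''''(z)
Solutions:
 g(z) = C1*exp(-2^(5/8)*z/2) + C2*exp(2^(5/8)*z/2) + C3*sin(2^(5/8)*z/2) + C4*cos(2^(5/8)*z/2)


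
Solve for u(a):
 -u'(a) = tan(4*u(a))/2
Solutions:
 u(a) = -asin(C1*exp(-2*a))/4 + pi/4
 u(a) = asin(C1*exp(-2*a))/4


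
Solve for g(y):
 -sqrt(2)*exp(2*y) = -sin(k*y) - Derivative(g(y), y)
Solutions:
 g(y) = C1 + sqrt(2)*exp(2*y)/2 + cos(k*y)/k


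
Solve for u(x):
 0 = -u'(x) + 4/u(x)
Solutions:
 u(x) = -sqrt(C1 + 8*x)
 u(x) = sqrt(C1 + 8*x)


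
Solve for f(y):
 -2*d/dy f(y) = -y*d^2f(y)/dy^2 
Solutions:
 f(y) = C1 + C2*y^3


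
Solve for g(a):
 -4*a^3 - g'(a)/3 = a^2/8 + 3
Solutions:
 g(a) = C1 - 3*a^4 - a^3/8 - 9*a


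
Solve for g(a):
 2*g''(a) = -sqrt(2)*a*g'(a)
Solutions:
 g(a) = C1 + C2*erf(2^(1/4)*a/2)


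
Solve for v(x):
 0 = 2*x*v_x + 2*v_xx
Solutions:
 v(x) = C1 + C2*erf(sqrt(2)*x/2)


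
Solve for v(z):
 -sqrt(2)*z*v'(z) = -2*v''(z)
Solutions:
 v(z) = C1 + C2*erfi(2^(1/4)*z/2)


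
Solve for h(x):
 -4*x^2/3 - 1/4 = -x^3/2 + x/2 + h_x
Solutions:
 h(x) = C1 + x^4/8 - 4*x^3/9 - x^2/4 - x/4


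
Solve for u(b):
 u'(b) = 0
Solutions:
 u(b) = C1


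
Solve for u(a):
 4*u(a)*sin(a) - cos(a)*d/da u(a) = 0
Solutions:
 u(a) = C1/cos(a)^4


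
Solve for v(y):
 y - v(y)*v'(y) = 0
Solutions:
 v(y) = -sqrt(C1 + y^2)
 v(y) = sqrt(C1 + y^2)


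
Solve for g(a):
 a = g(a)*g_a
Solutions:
 g(a) = -sqrt(C1 + a^2)
 g(a) = sqrt(C1 + a^2)


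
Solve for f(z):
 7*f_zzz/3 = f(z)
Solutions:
 f(z) = C3*exp(3^(1/3)*7^(2/3)*z/7) + (C1*sin(3^(5/6)*7^(2/3)*z/14) + C2*cos(3^(5/6)*7^(2/3)*z/14))*exp(-3^(1/3)*7^(2/3)*z/14)


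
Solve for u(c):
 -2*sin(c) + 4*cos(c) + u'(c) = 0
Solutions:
 u(c) = C1 - 4*sin(c) - 2*cos(c)


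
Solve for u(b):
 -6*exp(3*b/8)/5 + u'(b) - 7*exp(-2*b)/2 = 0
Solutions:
 u(b) = C1 + 16*exp(3*b/8)/5 - 7*exp(-2*b)/4


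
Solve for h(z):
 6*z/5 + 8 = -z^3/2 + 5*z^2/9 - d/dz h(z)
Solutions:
 h(z) = C1 - z^4/8 + 5*z^3/27 - 3*z^2/5 - 8*z


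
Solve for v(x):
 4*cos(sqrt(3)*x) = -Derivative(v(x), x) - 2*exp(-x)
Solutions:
 v(x) = C1 - 4*sqrt(3)*sin(sqrt(3)*x)/3 + 2*exp(-x)


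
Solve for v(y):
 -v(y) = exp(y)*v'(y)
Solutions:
 v(y) = C1*exp(exp(-y))


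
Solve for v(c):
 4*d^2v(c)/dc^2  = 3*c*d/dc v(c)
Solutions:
 v(c) = C1 + C2*erfi(sqrt(6)*c/4)


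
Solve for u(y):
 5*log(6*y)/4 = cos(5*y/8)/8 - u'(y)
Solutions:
 u(y) = C1 - 5*y*log(y)/4 - 5*y*log(6)/4 + 5*y/4 + sin(5*y/8)/5


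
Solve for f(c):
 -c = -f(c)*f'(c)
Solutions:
 f(c) = -sqrt(C1 + c^2)
 f(c) = sqrt(C1 + c^2)


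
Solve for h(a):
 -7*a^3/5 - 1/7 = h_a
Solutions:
 h(a) = C1 - 7*a^4/20 - a/7


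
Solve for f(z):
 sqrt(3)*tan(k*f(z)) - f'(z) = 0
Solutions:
 f(z) = Piecewise((-asin(exp(C1*k + sqrt(3)*k*z))/k + pi/k, Ne(k, 0)), (nan, True))
 f(z) = Piecewise((asin(exp(C1*k + sqrt(3)*k*z))/k, Ne(k, 0)), (nan, True))


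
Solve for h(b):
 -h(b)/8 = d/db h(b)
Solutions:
 h(b) = C1*exp(-b/8)


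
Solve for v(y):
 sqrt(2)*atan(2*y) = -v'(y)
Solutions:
 v(y) = C1 - sqrt(2)*(y*atan(2*y) - log(4*y^2 + 1)/4)


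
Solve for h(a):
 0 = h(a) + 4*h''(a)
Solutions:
 h(a) = C1*sin(a/2) + C2*cos(a/2)


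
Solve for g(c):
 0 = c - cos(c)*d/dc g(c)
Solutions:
 g(c) = C1 + Integral(c/cos(c), c)


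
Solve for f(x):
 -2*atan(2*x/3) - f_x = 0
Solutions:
 f(x) = C1 - 2*x*atan(2*x/3) + 3*log(4*x^2 + 9)/2


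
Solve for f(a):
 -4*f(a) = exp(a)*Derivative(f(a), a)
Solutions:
 f(a) = C1*exp(4*exp(-a))


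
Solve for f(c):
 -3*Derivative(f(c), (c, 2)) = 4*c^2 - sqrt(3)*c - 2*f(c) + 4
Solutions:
 f(c) = C1*exp(-sqrt(6)*c/3) + C2*exp(sqrt(6)*c/3) + 2*c^2 - sqrt(3)*c/2 + 8


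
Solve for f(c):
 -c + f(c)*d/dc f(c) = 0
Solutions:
 f(c) = -sqrt(C1 + c^2)
 f(c) = sqrt(C1 + c^2)


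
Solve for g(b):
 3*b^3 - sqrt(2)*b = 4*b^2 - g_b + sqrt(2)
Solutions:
 g(b) = C1 - 3*b^4/4 + 4*b^3/3 + sqrt(2)*b^2/2 + sqrt(2)*b


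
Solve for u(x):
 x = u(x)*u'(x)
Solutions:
 u(x) = -sqrt(C1 + x^2)
 u(x) = sqrt(C1 + x^2)


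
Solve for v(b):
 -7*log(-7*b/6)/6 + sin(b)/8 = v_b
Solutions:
 v(b) = C1 - 7*b*log(-b)/6 - 7*b*log(7)/6 + 7*b/6 + 7*b*log(6)/6 - cos(b)/8


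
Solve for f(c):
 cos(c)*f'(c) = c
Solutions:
 f(c) = C1 + Integral(c/cos(c), c)


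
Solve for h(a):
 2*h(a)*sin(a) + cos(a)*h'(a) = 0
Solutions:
 h(a) = C1*cos(a)^2


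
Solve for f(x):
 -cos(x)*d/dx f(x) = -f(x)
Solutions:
 f(x) = C1*sqrt(sin(x) + 1)/sqrt(sin(x) - 1)


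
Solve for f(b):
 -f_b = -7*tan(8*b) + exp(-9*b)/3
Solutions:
 f(b) = C1 + 7*log(tan(8*b)^2 + 1)/16 + exp(-9*b)/27


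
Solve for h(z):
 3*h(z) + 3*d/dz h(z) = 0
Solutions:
 h(z) = C1*exp(-z)


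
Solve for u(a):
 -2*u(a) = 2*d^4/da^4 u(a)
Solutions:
 u(a) = (C1*sin(sqrt(2)*a/2) + C2*cos(sqrt(2)*a/2))*exp(-sqrt(2)*a/2) + (C3*sin(sqrt(2)*a/2) + C4*cos(sqrt(2)*a/2))*exp(sqrt(2)*a/2)


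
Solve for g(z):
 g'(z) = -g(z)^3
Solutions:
 g(z) = -sqrt(2)*sqrt(-1/(C1 - z))/2
 g(z) = sqrt(2)*sqrt(-1/(C1 - z))/2


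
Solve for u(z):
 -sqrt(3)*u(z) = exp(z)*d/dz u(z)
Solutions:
 u(z) = C1*exp(sqrt(3)*exp(-z))


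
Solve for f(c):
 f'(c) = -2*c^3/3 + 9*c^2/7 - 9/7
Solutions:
 f(c) = C1 - c^4/6 + 3*c^3/7 - 9*c/7


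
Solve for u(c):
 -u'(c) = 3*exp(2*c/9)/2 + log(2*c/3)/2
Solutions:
 u(c) = C1 - c*log(c)/2 + c*(-log(2) + 1 + log(3))/2 - 27*exp(2*c/9)/4


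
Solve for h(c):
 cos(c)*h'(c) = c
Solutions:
 h(c) = C1 + Integral(c/cos(c), c)


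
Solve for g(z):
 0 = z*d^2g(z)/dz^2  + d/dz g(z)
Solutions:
 g(z) = C1 + C2*log(z)


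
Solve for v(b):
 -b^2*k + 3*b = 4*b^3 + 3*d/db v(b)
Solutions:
 v(b) = C1 - b^4/3 - b^3*k/9 + b^2/2


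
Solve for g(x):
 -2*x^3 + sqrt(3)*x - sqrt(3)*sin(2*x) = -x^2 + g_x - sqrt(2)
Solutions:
 g(x) = C1 - x^4/2 + x^3/3 + sqrt(3)*x^2/2 + sqrt(2)*x + sqrt(3)*cos(2*x)/2


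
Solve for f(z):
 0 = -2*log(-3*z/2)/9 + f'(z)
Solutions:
 f(z) = C1 + 2*z*log(-z)/9 + 2*z*(-1 - log(2) + log(3))/9


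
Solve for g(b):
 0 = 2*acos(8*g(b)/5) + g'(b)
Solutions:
 Integral(1/acos(8*_y/5), (_y, g(b))) = C1 - 2*b


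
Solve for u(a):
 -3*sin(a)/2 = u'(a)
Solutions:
 u(a) = C1 + 3*cos(a)/2


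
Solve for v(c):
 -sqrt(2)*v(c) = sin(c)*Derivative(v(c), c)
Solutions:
 v(c) = C1*(cos(c) + 1)^(sqrt(2)/2)/(cos(c) - 1)^(sqrt(2)/2)


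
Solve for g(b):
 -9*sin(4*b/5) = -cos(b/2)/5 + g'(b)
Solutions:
 g(b) = C1 + 2*sin(b/2)/5 + 45*cos(4*b/5)/4


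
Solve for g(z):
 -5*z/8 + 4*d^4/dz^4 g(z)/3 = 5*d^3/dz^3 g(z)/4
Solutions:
 g(z) = C1 + C2*z + C3*z^2 + C4*exp(15*z/16) - z^4/48 - 4*z^3/45


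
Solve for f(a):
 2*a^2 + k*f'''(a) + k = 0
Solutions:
 f(a) = C1 + C2*a + C3*a^2 - a^5/(30*k) - a^3/6


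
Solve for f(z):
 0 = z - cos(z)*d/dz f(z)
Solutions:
 f(z) = C1 + Integral(z/cos(z), z)


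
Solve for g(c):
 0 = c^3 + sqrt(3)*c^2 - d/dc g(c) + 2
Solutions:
 g(c) = C1 + c^4/4 + sqrt(3)*c^3/3 + 2*c


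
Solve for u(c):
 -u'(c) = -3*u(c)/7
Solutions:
 u(c) = C1*exp(3*c/7)


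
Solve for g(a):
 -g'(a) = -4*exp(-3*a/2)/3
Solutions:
 g(a) = C1 - 8*exp(-3*a/2)/9


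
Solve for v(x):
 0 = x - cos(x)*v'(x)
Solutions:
 v(x) = C1 + Integral(x/cos(x), x)


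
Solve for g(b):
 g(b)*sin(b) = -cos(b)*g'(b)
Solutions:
 g(b) = C1*cos(b)


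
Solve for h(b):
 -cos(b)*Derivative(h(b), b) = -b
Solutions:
 h(b) = C1 + Integral(b/cos(b), b)


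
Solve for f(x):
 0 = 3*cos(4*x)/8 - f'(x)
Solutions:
 f(x) = C1 + 3*sin(4*x)/32


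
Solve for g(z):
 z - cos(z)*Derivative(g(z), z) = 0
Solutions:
 g(z) = C1 + Integral(z/cos(z), z)


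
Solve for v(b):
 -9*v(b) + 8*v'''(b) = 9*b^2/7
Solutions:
 v(b) = C3*exp(3^(2/3)*b/2) - b^2/7 + (C1*sin(3*3^(1/6)*b/4) + C2*cos(3*3^(1/6)*b/4))*exp(-3^(2/3)*b/4)


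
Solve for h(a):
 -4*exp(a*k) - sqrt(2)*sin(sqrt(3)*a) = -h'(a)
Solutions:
 h(a) = C1 - sqrt(6)*cos(sqrt(3)*a)/3 + 4*exp(a*k)/k


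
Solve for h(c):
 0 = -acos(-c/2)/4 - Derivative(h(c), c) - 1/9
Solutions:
 h(c) = C1 - c*acos(-c/2)/4 - c/9 - sqrt(4 - c^2)/4


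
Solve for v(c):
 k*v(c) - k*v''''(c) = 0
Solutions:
 v(c) = C1*exp(-c) + C2*exp(c) + C3*sin(c) + C4*cos(c)


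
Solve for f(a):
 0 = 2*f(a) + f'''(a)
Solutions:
 f(a) = C3*exp(-2^(1/3)*a) + (C1*sin(2^(1/3)*sqrt(3)*a/2) + C2*cos(2^(1/3)*sqrt(3)*a/2))*exp(2^(1/3)*a/2)


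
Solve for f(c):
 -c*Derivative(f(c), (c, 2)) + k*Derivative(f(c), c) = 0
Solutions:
 f(c) = C1 + c^(re(k) + 1)*(C2*sin(log(c)*Abs(im(k))) + C3*cos(log(c)*im(k)))


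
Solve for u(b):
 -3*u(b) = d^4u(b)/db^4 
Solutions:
 u(b) = (C1*sin(sqrt(2)*3^(1/4)*b/2) + C2*cos(sqrt(2)*3^(1/4)*b/2))*exp(-sqrt(2)*3^(1/4)*b/2) + (C3*sin(sqrt(2)*3^(1/4)*b/2) + C4*cos(sqrt(2)*3^(1/4)*b/2))*exp(sqrt(2)*3^(1/4)*b/2)


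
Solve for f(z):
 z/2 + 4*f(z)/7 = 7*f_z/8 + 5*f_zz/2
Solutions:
 f(z) = C1*exp(z*(-49 + sqrt(20321))/280) + C2*exp(-z*(49 + sqrt(20321))/280) - 7*z/8 - 343/256


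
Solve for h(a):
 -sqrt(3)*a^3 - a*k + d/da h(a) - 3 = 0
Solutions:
 h(a) = C1 + sqrt(3)*a^4/4 + a^2*k/2 + 3*a


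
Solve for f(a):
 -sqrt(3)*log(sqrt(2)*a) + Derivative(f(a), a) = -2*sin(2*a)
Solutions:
 f(a) = C1 + sqrt(3)*a*(log(a) - 1) + sqrt(3)*a*log(2)/2 + cos(2*a)


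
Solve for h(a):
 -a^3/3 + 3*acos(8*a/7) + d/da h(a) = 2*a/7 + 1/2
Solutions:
 h(a) = C1 + a^4/12 + a^2/7 - 3*a*acos(8*a/7) + a/2 + 3*sqrt(49 - 64*a^2)/8


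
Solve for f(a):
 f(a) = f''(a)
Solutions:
 f(a) = C1*exp(-a) + C2*exp(a)


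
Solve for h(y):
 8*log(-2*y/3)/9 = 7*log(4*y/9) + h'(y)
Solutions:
 h(y) = C1 - 55*y*log(y)/9 + y*(-118*log(2) + 55 + 118*log(3) + 8*I*pi)/9


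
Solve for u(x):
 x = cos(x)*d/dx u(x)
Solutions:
 u(x) = C1 + Integral(x/cos(x), x)


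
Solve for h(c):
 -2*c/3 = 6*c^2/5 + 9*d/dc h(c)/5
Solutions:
 h(c) = C1 - 2*c^3/9 - 5*c^2/27


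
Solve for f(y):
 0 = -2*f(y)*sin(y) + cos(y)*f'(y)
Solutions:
 f(y) = C1/cos(y)^2


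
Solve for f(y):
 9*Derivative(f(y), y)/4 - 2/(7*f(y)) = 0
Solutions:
 f(y) = -sqrt(C1 + 112*y)/21
 f(y) = sqrt(C1 + 112*y)/21


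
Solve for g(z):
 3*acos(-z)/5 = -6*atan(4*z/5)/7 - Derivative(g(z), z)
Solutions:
 g(z) = C1 - 3*z*acos(-z)/5 - 6*z*atan(4*z/5)/7 - 3*sqrt(1 - z^2)/5 + 15*log(16*z^2 + 25)/28


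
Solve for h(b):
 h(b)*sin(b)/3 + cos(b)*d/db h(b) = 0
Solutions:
 h(b) = C1*cos(b)^(1/3)


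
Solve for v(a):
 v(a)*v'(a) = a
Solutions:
 v(a) = -sqrt(C1 + a^2)
 v(a) = sqrt(C1 + a^2)


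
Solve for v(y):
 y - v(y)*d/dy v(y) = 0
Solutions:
 v(y) = -sqrt(C1 + y^2)
 v(y) = sqrt(C1 + y^2)


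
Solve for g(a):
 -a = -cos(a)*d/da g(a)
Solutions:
 g(a) = C1 + Integral(a/cos(a), a)


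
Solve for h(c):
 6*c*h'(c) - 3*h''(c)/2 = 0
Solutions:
 h(c) = C1 + C2*erfi(sqrt(2)*c)


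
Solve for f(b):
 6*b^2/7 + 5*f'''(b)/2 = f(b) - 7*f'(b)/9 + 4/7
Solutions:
 f(b) = C1*exp(15^(1/3)*b*(-(1215 + sqrt(1517385))^(1/3) + 14*15^(1/3)/(1215 + sqrt(1517385))^(1/3))/90)*sin(3^(1/6)*5^(1/3)*b*(42*5^(1/3)/(1215 + sqrt(1517385))^(1/3) + 3^(2/3)*(1215 + sqrt(1517385))^(1/3))/90) + C2*exp(15^(1/3)*b*(-(1215 + sqrt(1517385))^(1/3) + 14*15^(1/3)/(1215 + sqrt(1517385))^(1/3))/90)*cos(3^(1/6)*5^(1/3)*b*(42*5^(1/3)/(1215 + sqrt(1517385))^(1/3) + 3^(2/3)*(1215 + sqrt(1517385))^(1/3))/90) + C3*exp(-15^(1/3)*b*(-(1215 + sqrt(1517385))^(1/3) + 14*15^(1/3)/(1215 + sqrt(1517385))^(1/3))/45) + 6*b^2/7 + 4*b/3 + 88/189


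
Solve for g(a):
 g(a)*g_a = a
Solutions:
 g(a) = -sqrt(C1 + a^2)
 g(a) = sqrt(C1 + a^2)


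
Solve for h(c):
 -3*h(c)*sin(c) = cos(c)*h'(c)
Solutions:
 h(c) = C1*cos(c)^3


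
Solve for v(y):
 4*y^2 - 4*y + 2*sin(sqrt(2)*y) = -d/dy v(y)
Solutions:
 v(y) = C1 - 4*y^3/3 + 2*y^2 + sqrt(2)*cos(sqrt(2)*y)


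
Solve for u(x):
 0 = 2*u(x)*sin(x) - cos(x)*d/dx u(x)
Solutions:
 u(x) = C1/cos(x)^2


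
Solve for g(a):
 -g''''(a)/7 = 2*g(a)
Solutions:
 g(a) = (C1*sin(2^(3/4)*7^(1/4)*a/2) + C2*cos(2^(3/4)*7^(1/4)*a/2))*exp(-2^(3/4)*7^(1/4)*a/2) + (C3*sin(2^(3/4)*7^(1/4)*a/2) + C4*cos(2^(3/4)*7^(1/4)*a/2))*exp(2^(3/4)*7^(1/4)*a/2)


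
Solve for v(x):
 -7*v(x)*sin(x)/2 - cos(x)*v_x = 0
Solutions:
 v(x) = C1*cos(x)^(7/2)


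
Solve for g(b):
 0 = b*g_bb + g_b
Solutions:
 g(b) = C1 + C2*log(b)


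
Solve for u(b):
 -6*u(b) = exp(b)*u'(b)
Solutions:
 u(b) = C1*exp(6*exp(-b))


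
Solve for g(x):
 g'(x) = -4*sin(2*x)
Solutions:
 g(x) = C1 + 2*cos(2*x)


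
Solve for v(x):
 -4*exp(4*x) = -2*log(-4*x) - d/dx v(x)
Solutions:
 v(x) = C1 - 2*x*log(-x) + 2*x*(1 - 2*log(2)) + exp(4*x)


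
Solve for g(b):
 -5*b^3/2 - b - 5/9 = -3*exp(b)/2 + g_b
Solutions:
 g(b) = C1 - 5*b^4/8 - b^2/2 - 5*b/9 + 3*exp(b)/2


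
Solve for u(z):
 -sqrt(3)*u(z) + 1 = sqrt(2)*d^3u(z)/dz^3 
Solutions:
 u(z) = C3*exp(-2^(5/6)*3^(1/6)*z/2) + (C1*sin(2^(5/6)*3^(2/3)*z/4) + C2*cos(2^(5/6)*3^(2/3)*z/4))*exp(2^(5/6)*3^(1/6)*z/4) + sqrt(3)/3


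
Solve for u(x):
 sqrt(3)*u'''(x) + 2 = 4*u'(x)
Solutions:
 u(x) = C1 + C2*exp(-2*3^(3/4)*x/3) + C3*exp(2*3^(3/4)*x/3) + x/2


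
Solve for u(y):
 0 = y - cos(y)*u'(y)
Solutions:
 u(y) = C1 + Integral(y/cos(y), y)


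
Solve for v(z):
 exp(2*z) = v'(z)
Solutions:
 v(z) = C1 + exp(2*z)/2


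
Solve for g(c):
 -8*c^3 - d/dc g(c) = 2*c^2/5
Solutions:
 g(c) = C1 - 2*c^4 - 2*c^3/15


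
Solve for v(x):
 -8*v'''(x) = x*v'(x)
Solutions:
 v(x) = C1 + Integral(C2*airyai(-x/2) + C3*airybi(-x/2), x)


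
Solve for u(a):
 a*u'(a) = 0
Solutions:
 u(a) = C1


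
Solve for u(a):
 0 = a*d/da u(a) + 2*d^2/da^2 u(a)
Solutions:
 u(a) = C1 + C2*erf(a/2)


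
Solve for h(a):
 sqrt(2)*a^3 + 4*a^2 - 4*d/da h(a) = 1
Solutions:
 h(a) = C1 + sqrt(2)*a^4/16 + a^3/3 - a/4


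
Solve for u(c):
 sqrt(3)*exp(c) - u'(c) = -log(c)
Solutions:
 u(c) = C1 + c*log(c) - c + sqrt(3)*exp(c)


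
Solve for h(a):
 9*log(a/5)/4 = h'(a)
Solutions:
 h(a) = C1 + 9*a*log(a)/4 - 9*a*log(5)/4 - 9*a/4


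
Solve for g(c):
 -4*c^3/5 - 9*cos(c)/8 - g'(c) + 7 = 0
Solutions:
 g(c) = C1 - c^4/5 + 7*c - 9*sin(c)/8


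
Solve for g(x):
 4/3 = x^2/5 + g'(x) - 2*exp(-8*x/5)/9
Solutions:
 g(x) = C1 - x^3/15 + 4*x/3 - 5*exp(-8*x/5)/36


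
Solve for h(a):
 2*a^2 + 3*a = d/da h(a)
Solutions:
 h(a) = C1 + 2*a^3/3 + 3*a^2/2


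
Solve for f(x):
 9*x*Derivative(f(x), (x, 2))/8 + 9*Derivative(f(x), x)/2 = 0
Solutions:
 f(x) = C1 + C2/x^3


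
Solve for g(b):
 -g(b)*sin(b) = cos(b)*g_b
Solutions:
 g(b) = C1*cos(b)


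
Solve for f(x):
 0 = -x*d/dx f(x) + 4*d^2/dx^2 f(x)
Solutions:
 f(x) = C1 + C2*erfi(sqrt(2)*x/4)


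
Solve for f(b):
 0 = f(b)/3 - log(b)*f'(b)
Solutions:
 f(b) = C1*exp(li(b)/3)


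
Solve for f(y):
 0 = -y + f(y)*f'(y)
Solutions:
 f(y) = -sqrt(C1 + y^2)
 f(y) = sqrt(C1 + y^2)


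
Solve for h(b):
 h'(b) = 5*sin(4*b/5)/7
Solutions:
 h(b) = C1 - 25*cos(4*b/5)/28


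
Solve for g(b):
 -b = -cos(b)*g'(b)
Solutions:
 g(b) = C1 + Integral(b/cos(b), b)


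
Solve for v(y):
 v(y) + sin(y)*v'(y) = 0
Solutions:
 v(y) = C1*sqrt(cos(y) + 1)/sqrt(cos(y) - 1)


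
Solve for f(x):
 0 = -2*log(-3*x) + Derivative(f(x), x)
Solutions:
 f(x) = C1 + 2*x*log(-x) + 2*x*(-1 + log(3))


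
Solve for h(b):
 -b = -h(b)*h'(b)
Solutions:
 h(b) = -sqrt(C1 + b^2)
 h(b) = sqrt(C1 + b^2)


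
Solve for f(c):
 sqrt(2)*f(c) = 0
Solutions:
 f(c) = 0


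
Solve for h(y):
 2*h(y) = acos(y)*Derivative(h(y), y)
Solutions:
 h(y) = C1*exp(2*Integral(1/acos(y), y))


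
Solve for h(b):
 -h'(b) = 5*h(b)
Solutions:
 h(b) = C1*exp(-5*b)


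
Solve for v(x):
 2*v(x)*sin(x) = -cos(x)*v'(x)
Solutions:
 v(x) = C1*cos(x)^2


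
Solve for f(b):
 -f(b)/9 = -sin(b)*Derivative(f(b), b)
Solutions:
 f(b) = C1*(cos(b) - 1)^(1/18)/(cos(b) + 1)^(1/18)


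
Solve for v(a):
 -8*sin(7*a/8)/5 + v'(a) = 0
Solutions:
 v(a) = C1 - 64*cos(7*a/8)/35


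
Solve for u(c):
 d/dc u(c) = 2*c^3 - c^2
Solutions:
 u(c) = C1 + c^4/2 - c^3/3


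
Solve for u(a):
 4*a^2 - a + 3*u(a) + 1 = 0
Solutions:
 u(a) = -4*a^2/3 + a/3 - 1/3


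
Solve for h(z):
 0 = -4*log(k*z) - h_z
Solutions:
 h(z) = C1 - 4*z*log(k*z) + 4*z


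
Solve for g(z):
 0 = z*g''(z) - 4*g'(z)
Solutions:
 g(z) = C1 + C2*z^5


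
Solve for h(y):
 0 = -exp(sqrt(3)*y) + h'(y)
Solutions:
 h(y) = C1 + sqrt(3)*exp(sqrt(3)*y)/3


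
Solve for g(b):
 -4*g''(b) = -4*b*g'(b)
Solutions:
 g(b) = C1 + C2*erfi(sqrt(2)*b/2)


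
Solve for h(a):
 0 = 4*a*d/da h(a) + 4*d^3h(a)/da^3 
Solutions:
 h(a) = C1 + Integral(C2*airyai(-a) + C3*airybi(-a), a)


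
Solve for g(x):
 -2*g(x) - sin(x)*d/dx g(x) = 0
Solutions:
 g(x) = C1*(cos(x) + 1)/(cos(x) - 1)


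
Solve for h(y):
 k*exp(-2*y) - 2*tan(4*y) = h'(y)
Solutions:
 h(y) = C1 - k*exp(-2*y)/2 - log(tan(4*y)^2 + 1)/4


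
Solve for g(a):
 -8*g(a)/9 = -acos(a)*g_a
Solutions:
 g(a) = C1*exp(8*Integral(1/acos(a), a)/9)


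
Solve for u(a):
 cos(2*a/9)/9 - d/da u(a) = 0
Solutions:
 u(a) = C1 + sin(2*a/9)/2


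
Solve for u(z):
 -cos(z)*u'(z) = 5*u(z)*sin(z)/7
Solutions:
 u(z) = C1*cos(z)^(5/7)


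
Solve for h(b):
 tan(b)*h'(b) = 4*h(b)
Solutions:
 h(b) = C1*sin(b)^4


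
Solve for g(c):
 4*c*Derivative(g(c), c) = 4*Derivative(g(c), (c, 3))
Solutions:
 g(c) = C1 + Integral(C2*airyai(c) + C3*airybi(c), c)


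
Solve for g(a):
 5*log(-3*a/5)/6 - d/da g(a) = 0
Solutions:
 g(a) = C1 + 5*a*log(-a)/6 + 5*a*(-log(5) - 1 + log(3))/6


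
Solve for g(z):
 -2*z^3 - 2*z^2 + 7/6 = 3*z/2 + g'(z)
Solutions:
 g(z) = C1 - z^4/2 - 2*z^3/3 - 3*z^2/4 + 7*z/6


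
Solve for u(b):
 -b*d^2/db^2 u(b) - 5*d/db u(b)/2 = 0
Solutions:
 u(b) = C1 + C2/b^(3/2)


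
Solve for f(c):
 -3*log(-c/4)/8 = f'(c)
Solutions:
 f(c) = C1 - 3*c*log(-c)/8 + 3*c*(1 + 2*log(2))/8


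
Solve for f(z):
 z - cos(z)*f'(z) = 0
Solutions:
 f(z) = C1 + Integral(z/cos(z), z)


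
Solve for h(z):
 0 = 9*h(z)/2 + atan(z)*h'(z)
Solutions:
 h(z) = C1*exp(-9*Integral(1/atan(z), z)/2)


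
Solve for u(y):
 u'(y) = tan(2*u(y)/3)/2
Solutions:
 u(y) = -3*asin(C1*exp(y/3))/2 + 3*pi/2
 u(y) = 3*asin(C1*exp(y/3))/2


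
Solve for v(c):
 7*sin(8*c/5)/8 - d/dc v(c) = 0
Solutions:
 v(c) = C1 - 35*cos(8*c/5)/64


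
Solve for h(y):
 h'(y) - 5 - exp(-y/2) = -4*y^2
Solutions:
 h(y) = C1 - 4*y^3/3 + 5*y - 2*exp(-y/2)


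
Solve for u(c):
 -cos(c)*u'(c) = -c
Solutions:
 u(c) = C1 + Integral(c/cos(c), c)


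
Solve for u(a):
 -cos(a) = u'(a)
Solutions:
 u(a) = C1 - sin(a)


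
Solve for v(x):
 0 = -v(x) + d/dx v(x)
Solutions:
 v(x) = C1*exp(x)


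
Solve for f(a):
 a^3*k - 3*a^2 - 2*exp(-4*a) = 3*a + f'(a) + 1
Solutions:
 f(a) = C1 + a^4*k/4 - a^3 - 3*a^2/2 - a + exp(-4*a)/2


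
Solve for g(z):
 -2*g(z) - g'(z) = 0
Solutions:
 g(z) = C1*exp(-2*z)


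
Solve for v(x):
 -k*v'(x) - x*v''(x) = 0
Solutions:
 v(x) = C1 + x^(1 - re(k))*(C2*sin(log(x)*Abs(im(k))) + C3*cos(log(x)*im(k)))


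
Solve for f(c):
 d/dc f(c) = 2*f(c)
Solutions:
 f(c) = C1*exp(2*c)


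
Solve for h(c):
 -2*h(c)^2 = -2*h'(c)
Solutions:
 h(c) = -1/(C1 + c)


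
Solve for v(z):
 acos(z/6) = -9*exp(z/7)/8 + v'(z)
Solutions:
 v(z) = C1 + z*acos(z/6) - sqrt(36 - z^2) + 63*exp(z/7)/8


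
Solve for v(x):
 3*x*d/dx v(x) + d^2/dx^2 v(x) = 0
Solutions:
 v(x) = C1 + C2*erf(sqrt(6)*x/2)


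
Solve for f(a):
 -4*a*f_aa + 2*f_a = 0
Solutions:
 f(a) = C1 + C2*a^(3/2)


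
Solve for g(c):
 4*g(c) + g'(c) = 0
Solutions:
 g(c) = C1*exp(-4*c)


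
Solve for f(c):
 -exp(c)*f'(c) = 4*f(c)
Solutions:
 f(c) = C1*exp(4*exp(-c))


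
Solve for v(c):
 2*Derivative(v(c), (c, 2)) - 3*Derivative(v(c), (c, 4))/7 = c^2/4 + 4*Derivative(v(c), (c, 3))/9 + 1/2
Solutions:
 v(c) = C1 + C2*c + C3*exp(c*(-14 + sqrt(3598))/27) + C4*exp(-c*(14 + sqrt(3598))/27) + c^4/96 + c^3/108 + 1433*c^2/9072


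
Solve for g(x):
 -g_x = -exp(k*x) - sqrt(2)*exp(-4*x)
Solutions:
 g(x) = C1 - sqrt(2)*exp(-4*x)/4 + exp(k*x)/k


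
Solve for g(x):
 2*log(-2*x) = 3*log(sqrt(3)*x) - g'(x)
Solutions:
 g(x) = C1 + x*log(x) + x*(-2*log(2) - 1 + 3*log(3)/2 - 2*I*pi)


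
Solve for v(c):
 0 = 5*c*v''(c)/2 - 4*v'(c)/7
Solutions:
 v(c) = C1 + C2*c^(43/35)


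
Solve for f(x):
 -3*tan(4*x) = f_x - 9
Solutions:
 f(x) = C1 + 9*x + 3*log(cos(4*x))/4


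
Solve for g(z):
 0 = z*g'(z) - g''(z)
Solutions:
 g(z) = C1 + C2*erfi(sqrt(2)*z/2)


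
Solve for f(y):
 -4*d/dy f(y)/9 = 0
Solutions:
 f(y) = C1


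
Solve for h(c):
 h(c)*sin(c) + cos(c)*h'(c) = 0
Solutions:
 h(c) = C1*cos(c)


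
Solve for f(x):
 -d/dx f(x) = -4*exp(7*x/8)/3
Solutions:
 f(x) = C1 + 32*exp(7*x/8)/21


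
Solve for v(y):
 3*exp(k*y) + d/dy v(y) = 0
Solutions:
 v(y) = C1 - 3*exp(k*y)/k


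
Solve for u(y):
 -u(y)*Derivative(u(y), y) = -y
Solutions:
 u(y) = -sqrt(C1 + y^2)
 u(y) = sqrt(C1 + y^2)


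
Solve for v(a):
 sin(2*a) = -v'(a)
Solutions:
 v(a) = C1 + cos(2*a)/2


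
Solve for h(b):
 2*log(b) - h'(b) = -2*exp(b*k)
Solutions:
 h(b) = C1 + 2*b*log(b) - 2*b + Piecewise((2*exp(b*k)/k, Ne(k, 0)), (2*b, True))


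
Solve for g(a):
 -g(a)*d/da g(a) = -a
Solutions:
 g(a) = -sqrt(C1 + a^2)
 g(a) = sqrt(C1 + a^2)


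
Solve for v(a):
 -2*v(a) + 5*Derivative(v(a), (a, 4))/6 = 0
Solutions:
 v(a) = C1*exp(-sqrt(2)*3^(1/4)*5^(3/4)*a/5) + C2*exp(sqrt(2)*3^(1/4)*5^(3/4)*a/5) + C3*sin(sqrt(2)*3^(1/4)*5^(3/4)*a/5) + C4*cos(sqrt(2)*3^(1/4)*5^(3/4)*a/5)


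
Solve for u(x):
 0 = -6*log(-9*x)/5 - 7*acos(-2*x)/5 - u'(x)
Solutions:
 u(x) = C1 - 6*x*log(-x)/5 - 7*x*acos(-2*x)/5 - 12*x*log(3)/5 + 6*x/5 - 7*sqrt(1 - 4*x^2)/10


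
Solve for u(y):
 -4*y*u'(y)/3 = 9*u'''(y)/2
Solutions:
 u(y) = C1 + Integral(C2*airyai(-2*y/3) + C3*airybi(-2*y/3), y)


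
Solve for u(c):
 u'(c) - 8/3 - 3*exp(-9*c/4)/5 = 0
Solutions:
 u(c) = C1 + 8*c/3 - 4*exp(-9*c/4)/15


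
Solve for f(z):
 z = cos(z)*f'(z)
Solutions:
 f(z) = C1 + Integral(z/cos(z), z)


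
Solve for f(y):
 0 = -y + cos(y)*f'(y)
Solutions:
 f(y) = C1 + Integral(y/cos(y), y)


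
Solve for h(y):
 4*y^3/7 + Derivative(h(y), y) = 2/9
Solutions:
 h(y) = C1 - y^4/7 + 2*y/9


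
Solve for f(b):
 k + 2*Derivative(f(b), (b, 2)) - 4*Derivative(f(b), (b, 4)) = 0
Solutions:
 f(b) = C1 + C2*b + C3*exp(-sqrt(2)*b/2) + C4*exp(sqrt(2)*b/2) - b^2*k/4


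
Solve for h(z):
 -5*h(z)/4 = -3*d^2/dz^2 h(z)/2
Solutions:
 h(z) = C1*exp(-sqrt(30)*z/6) + C2*exp(sqrt(30)*z/6)


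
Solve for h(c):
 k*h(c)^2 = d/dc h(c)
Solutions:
 h(c) = -1/(C1 + c*k)


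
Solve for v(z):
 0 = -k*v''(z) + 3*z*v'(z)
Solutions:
 v(z) = C1 + C2*erf(sqrt(6)*z*sqrt(-1/k)/2)/sqrt(-1/k)


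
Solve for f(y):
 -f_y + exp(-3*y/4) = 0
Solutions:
 f(y) = C1 - 4*exp(-3*y/4)/3


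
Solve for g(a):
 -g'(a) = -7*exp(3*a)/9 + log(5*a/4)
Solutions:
 g(a) = C1 - a*log(a) + a*(-log(5) + 1 + 2*log(2)) + 7*exp(3*a)/27


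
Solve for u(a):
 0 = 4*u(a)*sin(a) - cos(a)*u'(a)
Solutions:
 u(a) = C1/cos(a)^4


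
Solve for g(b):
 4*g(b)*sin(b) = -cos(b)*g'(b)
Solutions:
 g(b) = C1*cos(b)^4


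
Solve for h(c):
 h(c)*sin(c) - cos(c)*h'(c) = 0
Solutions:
 h(c) = C1/cos(c)


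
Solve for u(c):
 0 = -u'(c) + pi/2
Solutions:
 u(c) = C1 + pi*c/2


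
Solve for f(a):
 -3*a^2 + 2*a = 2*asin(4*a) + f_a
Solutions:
 f(a) = C1 - a^3 + a^2 - 2*a*asin(4*a) - sqrt(1 - 16*a^2)/2


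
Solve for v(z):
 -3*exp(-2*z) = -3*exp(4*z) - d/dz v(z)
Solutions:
 v(z) = C1 - 3*exp(4*z)/4 - 3*exp(-2*z)/2


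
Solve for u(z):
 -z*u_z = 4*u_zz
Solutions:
 u(z) = C1 + C2*erf(sqrt(2)*z/4)


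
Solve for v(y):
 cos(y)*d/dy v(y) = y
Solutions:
 v(y) = C1 + Integral(y/cos(y), y)


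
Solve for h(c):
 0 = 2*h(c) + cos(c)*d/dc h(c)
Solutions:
 h(c) = C1*(sin(c) - 1)/(sin(c) + 1)


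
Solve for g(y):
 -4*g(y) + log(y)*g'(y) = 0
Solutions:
 g(y) = C1*exp(4*li(y))


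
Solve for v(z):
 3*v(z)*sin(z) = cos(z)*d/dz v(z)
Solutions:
 v(z) = C1/cos(z)^3


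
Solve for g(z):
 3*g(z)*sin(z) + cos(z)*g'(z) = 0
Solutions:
 g(z) = C1*cos(z)^3


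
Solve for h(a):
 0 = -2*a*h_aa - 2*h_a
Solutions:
 h(a) = C1 + C2*log(a)


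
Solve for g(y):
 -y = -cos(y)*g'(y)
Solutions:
 g(y) = C1 + Integral(y/cos(y), y)


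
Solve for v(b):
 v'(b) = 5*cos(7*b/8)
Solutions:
 v(b) = C1 + 40*sin(7*b/8)/7


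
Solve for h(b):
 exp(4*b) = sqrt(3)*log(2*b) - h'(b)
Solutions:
 h(b) = C1 + sqrt(3)*b*log(b) + sqrt(3)*b*(-1 + log(2)) - exp(4*b)/4


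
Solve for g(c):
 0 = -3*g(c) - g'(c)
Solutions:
 g(c) = C1*exp(-3*c)


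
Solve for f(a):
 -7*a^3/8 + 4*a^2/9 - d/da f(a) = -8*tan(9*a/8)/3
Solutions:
 f(a) = C1 - 7*a^4/32 + 4*a^3/27 - 64*log(cos(9*a/8))/27


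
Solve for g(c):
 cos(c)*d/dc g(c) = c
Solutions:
 g(c) = C1 + Integral(c/cos(c), c)


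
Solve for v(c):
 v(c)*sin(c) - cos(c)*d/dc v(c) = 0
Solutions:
 v(c) = C1/cos(c)


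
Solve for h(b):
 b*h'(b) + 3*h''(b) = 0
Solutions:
 h(b) = C1 + C2*erf(sqrt(6)*b/6)


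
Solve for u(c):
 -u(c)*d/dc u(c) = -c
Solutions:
 u(c) = -sqrt(C1 + c^2)
 u(c) = sqrt(C1 + c^2)


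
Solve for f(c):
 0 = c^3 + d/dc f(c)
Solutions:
 f(c) = C1 - c^4/4
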